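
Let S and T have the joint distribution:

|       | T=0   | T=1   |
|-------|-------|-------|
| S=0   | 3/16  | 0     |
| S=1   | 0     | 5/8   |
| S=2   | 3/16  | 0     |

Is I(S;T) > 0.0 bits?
Marginal P(S) (row sums):
  P(S=0) = 3/16 + 0 = 3/16
  P(S=1) = 0 + 5/8 = 5/8
  P(S=2) = 3/16 + 0 = 3/16
Marginal P(T) (column sums):
  P(T=0) = 3/16 + 0 + 3/16 = 3/8
  P(T=1) = 0 + 5/8 + 0 = 5/8

H(S) = -[(3/16)·log₂(3/16) + (5/8)·log₂(5/8) + (3/16)·log₂(3/16)]
  = 0.4528 + 0.4238 + 0.4528
  = 1.3294 bits
H(T) = -[(3/8)·log₂(3/8) + (5/8)·log₂(5/8)]
  = 0.5306 + 0.4238
  = 0.9544 bits
H(S,T) = -[(3/16)·log₂(3/16) + (5/8)·log₂(5/8) + (3/16)·log₂(3/16)]
  = 0.4528 + 0.4238 + 0.4528
  = 1.3294 bits

I(S;T) = H(S) + H(T) - H(S,T)
  = 1.3294 + 0.9544 - 1.3294
  = 0.9544 bits

Yes. I(S;T) = 0.9544 bits, which is > 0.0 bits.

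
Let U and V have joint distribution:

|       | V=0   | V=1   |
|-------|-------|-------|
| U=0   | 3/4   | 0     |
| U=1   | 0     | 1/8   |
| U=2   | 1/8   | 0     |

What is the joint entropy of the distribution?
H(U,V) = -Σ P(U,V) log₂ P(U,V), summed over the non-zero cells:
H(U,V) = -[(3/4)·log₂(3/4) + (1/8)·log₂(1/8) + (1/8)·log₂(1/8)]
  = 0.3113 + 0.3750 + 0.3750
  = 1.0613 bits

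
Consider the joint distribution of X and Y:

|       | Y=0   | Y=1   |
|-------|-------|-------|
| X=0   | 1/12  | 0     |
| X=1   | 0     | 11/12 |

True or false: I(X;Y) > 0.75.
Marginal P(X) (row sums):
  P(X=0) = 1/12 + 0 = 1/12
  P(X=1) = 0 + 11/12 = 11/12
Marginal P(Y) (column sums):
  P(Y=0) = 1/12 + 0 = 1/12
  P(Y=1) = 0 + 11/12 = 11/12

H(X) = -[(1/12)·log₂(1/12) + (11/12)·log₂(11/12)]
  = 0.2987 + 0.1151
  = 0.4138 bits
H(Y) = -[(1/12)·log₂(1/12) + (11/12)·log₂(11/12)]
  = 0.2987 + 0.1151
  = 0.4138 bits
H(X,Y) = -[(1/12)·log₂(1/12) + (11/12)·log₂(11/12)]
  = 0.2987 + 0.1151
  = 0.4138 bits

I(X;Y) = H(X) + H(Y) - H(X,Y)
  = 0.4138 + 0.4138 - 0.4138
  = 0.4138 bits

False. I(X;Y) = 0.4138 bits, which is ≤ 0.75 bits.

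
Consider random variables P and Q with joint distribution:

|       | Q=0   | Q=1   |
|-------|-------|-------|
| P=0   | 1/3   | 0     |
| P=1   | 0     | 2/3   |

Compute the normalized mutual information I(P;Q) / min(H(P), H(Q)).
Marginal P(P) (row sums):
  P(P=0) = 1/3 + 0 = 1/3
  P(P=1) = 0 + 2/3 = 2/3
Marginal P(Q) (column sums):
  P(Q=0) = 1/3 + 0 = 1/3
  P(Q=1) = 0 + 2/3 = 2/3

H(P) = -[(1/3)·log₂(1/3) + (2/3)·log₂(2/3)]
  = 0.5283 + 0.3900
  = 0.9183 bits
H(Q) = -[(1/3)·log₂(1/3) + (2/3)·log₂(2/3)]
  = 0.5283 + 0.3900
  = 0.9183 bits
H(P,Q) = -[(1/3)·log₂(1/3) + (2/3)·log₂(2/3)]
  = 0.5283 + 0.3900
  = 0.9183 bits

I(P;Q) = H(P) + H(Q) - H(P,Q)
  = 0.9183 + 0.9183 - 0.9183
  = 0.9183 bits

min(H(P), H(Q)) = min(0.9183, 0.9183) = 0.9183 bits
Normalized MI = 0.9183 / 0.9183 = 1.0000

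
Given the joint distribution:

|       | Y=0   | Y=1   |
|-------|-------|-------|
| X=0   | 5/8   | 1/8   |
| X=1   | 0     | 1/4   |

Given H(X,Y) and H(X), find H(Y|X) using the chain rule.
From the chain rule: H(X,Y) = H(X) + H(Y|X)
Therefore: H(Y|X) = H(X,Y) - H(X)

H(X,Y) = -[(5/8)·log₂(5/8) + (1/8)·log₂(1/8) + (1/4)·log₂(1/4)]
  = 0.4238 + 0.3750 + 0.5000
  = 1.2988 bits
Marginal P(X) (row sums):
  P(X=0) = 5/8 + 1/8 = 3/4
  P(X=1) = 0 + 1/4 = 1/4
H(X) = -[(3/4)·log₂(3/4) + (1/4)·log₂(1/4)]
  = 0.3113 + 0.5000
  = 0.8113 bits

H(Y|X) = 1.2988 - 0.8113 = 0.4875 bits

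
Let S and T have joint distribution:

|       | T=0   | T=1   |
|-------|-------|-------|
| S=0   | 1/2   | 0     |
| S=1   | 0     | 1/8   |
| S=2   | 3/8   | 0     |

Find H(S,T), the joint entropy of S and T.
H(S,T) = -Σ P(S,T) log₂ P(S,T), summed over the non-zero cells:
H(S,T) = -[(1/2)·log₂(1/2) + (1/8)·log₂(1/8) + (3/8)·log₂(3/8)]
  = 0.5000 + 0.3750 + 0.5306
  = 1.4056 bits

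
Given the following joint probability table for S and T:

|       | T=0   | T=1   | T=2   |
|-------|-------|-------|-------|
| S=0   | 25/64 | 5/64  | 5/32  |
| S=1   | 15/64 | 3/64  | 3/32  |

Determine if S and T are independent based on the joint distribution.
Marginal P(S) (row sums):
  P(S=0) = 25/64 + 5/64 + 5/32 = 5/8
  P(S=1) = 15/64 + 3/64 + 3/32 = 3/8
Marginal P(T) (column sums):
  P(T=0) = 25/64 + 15/64 = 5/8
  P(T=1) = 5/64 + 3/64 = 1/8
  P(T=2) = 5/32 + 3/32 = 1/4

S and T are independent iff P(S=i,T=j) = P(S=i)·P(T=j) for every cell.
  P(S=0)·P(T=0) = 5/8 × 5/8 = 25/64 = P(S=0,T=0) ✓
  P(S=0)·P(T=1) = 5/8 × 1/8 = 5/64 = P(S=0,T=1) ✓
  P(S=0)·P(T=2) = 5/8 × 1/4 = 5/32 = P(S=0,T=2) ✓
  P(S=1)·P(T=0) = 3/8 × 5/8 = 15/64 = P(S=1,T=0) ✓
  P(S=1)·P(T=1) = 3/8 × 1/8 = 3/64 = P(S=1,T=1) ✓
  P(S=1)·P(T=2) = 3/8 × 1/4 = 3/32 = P(S=1,T=2) ✓

Yes, S and T are independent: every cell factors, so I(S;T) = 0 bits.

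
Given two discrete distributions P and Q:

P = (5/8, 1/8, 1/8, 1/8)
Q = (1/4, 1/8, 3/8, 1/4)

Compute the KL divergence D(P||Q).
D(P||Q) = Σ P(i) log₂(P(i)/Q(i))
  i=0: (5/8) × log₂((5/8)/(1/4)) = (5/8) × log₂(5/2) = 0.8262
  i=1: (1/8) × log₂((1/8)/(1/8)) = (1/8) × log₂(1) = 0.0000
  i=2: (1/8) × log₂((1/8)/(3/8)) = (1/8) × log₂(1/3) = -0.1981
  i=3: (1/8) × log₂((1/8)/(1/4)) = (1/8) × log₂(1/2) = -0.1250
D(P||Q) = 0.8262 + 0.0000 - 0.1981 - 0.1250
  = 0.5031 bits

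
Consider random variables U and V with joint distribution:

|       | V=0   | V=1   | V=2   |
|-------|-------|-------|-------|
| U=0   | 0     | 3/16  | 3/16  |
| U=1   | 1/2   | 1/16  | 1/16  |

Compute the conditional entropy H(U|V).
Marginal P(V) (column sums):
  P(V=0) = 0 + 1/2 = 1/2
  P(V=1) = 3/16 + 1/16 = 1/4
  P(V=2) = 3/16 + 1/16 = 1/4

H(U|V) = -Σ P(U,V)·log₂ P(U|V), where P(U|V) = P(U,V) / P(V)
  (cells with P(U,V) = 0 contribute 0)
  (U=0,V=1): P(U|V) = (3/16)/(1/4) = 3/4;  -(3/16)·log₂(3/4) = 0.0778
  (U=0,V=2): P(U|V) = (3/16)/(1/4) = 3/4;  -(3/16)·log₂(3/4) = 0.0778
  (U=1,V=0): P(U|V) = (1/2)/(1/2) = 1;  -(1/2)·log₂(1) = 0.0000
  (U=1,V=1): P(U|V) = (1/16)/(1/4) = 1/4;  -(1/16)·log₂(1/4) = 0.1250
  (U=1,V=2): P(U|V) = (1/16)/(1/4) = 1/4;  -(1/16)·log₂(1/4) = 0.1250
H(U|V) = 0.0778 + 0.0778 + 0.0000 + 0.1250 + 0.1250
  = 0.4056 bits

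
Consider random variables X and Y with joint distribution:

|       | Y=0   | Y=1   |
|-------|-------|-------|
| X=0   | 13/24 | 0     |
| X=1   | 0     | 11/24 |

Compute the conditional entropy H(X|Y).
Marginal P(Y) (column sums):
  P(Y=0) = 13/24 + 0 = 13/24
  P(Y=1) = 0 + 11/24 = 11/24

H(X|Y) = -Σ P(X,Y)·log₂ P(X|Y), where P(X|Y) = P(X,Y) / P(Y)
  (cells with P(X,Y) = 0 contribute 0)
  (X=0,Y=0): P(X|Y) = (13/24)/(13/24) = 1;  -(13/24)·log₂(1) = 0.0000
  (X=1,Y=1): P(X|Y) = (11/24)/(11/24) = 1;  -(11/24)·log₂(1) = 0.0000
H(X|Y) = 0.0000 + 0.0000
  = 0.0000 bits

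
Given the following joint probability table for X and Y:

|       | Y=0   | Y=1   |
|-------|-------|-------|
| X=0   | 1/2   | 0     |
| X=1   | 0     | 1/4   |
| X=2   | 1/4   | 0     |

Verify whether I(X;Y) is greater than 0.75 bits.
Marginal P(X) (row sums):
  P(X=0) = 1/2 + 0 = 1/2
  P(X=1) = 0 + 1/4 = 1/4
  P(X=2) = 1/4 + 0 = 1/4
Marginal P(Y) (column sums):
  P(Y=0) = 1/2 + 0 + 1/4 = 3/4
  P(Y=1) = 0 + 1/4 + 0 = 1/4

H(X) = -[(1/2)·log₂(1/2) + (1/4)·log₂(1/4) + (1/4)·log₂(1/4)]
  = 0.5000 + 0.5000 + 0.5000
  = 1.5000 bits
H(Y) = -[(3/4)·log₂(3/4) + (1/4)·log₂(1/4)]
  = 0.3113 + 0.5000
  = 0.8113 bits
H(X,Y) = -[(1/2)·log₂(1/2) + (1/4)·log₂(1/4) + (1/4)·log₂(1/4)]
  = 0.5000 + 0.5000 + 0.5000
  = 1.5000 bits

I(X;Y) = H(X) + H(Y) - H(X,Y)
  = 1.5000 + 0.8113 - 1.5000
  = 0.8113 bits

Yes. I(X;Y) = 0.8113 bits, which is > 0.75 bits.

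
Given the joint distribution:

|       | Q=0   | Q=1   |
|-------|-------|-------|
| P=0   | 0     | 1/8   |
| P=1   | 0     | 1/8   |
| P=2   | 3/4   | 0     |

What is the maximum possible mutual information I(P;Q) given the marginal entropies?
The upper bound on mutual information is I(P;Q) ≤ min(H(P), H(Q)).

Marginal P(P) (row sums):
  P(P=0) = 0 + 1/8 = 1/8
  P(P=1) = 0 + 1/8 = 1/8
  P(P=2) = 3/4 + 0 = 3/4
Marginal P(Q) (column sums):
  P(Q=0) = 0 + 0 + 3/4 = 3/4
  P(Q=1) = 1/8 + 1/8 + 0 = 1/4

H(P) = -[(1/8)·log₂(1/8) + (1/8)·log₂(1/8) + (3/4)·log₂(3/4)]
  = 0.3750 + 0.3750 + 0.3113
  = 1.0613 bits
H(Q) = -[(3/4)·log₂(3/4) + (1/4)·log₂(1/4)]
  = 0.3113 + 0.5000
  = 0.8113 bits

Maximum possible I(P;Q) = min(1.0613, 0.8113) = 0.8113 bits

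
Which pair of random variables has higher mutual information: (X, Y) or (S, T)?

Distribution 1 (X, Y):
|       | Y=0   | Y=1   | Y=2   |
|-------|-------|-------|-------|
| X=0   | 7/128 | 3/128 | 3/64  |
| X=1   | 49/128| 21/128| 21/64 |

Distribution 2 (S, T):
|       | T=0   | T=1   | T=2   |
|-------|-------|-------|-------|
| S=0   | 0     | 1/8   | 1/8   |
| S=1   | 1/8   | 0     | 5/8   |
Distribution 1 (X, Y):
Marginal P(X) (row sums):
  P(X=0) = 7/128 + 3/128 + 3/64 = 1/8
  P(X=1) = 49/128 + 21/128 + 21/64 = 7/8
Marginal P(Y) (column sums):
  P(Y=0) = 7/128 + 49/128 = 7/16
  P(Y=1) = 3/128 + 21/128 = 3/16
  P(Y=2) = 3/64 + 21/64 = 3/8

H(X) = -[(1/8)·log₂(1/8) + (7/8)·log₂(7/8)]
  = 0.3750 + 0.1686
  = 0.5436 bits
H(Y) = -[(7/16)·log₂(7/16) + (3/16)·log₂(3/16) + (3/8)·log₂(3/8)]
  = 0.5218 + 0.4528 + 0.5306
  = 1.5052 bits
H(X,Y) = -[(7/128)·log₂(7/128) + (3/128)·log₂(3/128) + (3/64)·log₂(3/64) + (49/128)·log₂(49/128) + (21/128)·log₂(21/128) + (21/64)·log₂(21/64)]
  = 0.2293 + 0.1269 + 0.2070 + 0.5303 + 0.4278 + 0.5275
  = 2.0488 bits

I(X;Y) = H(X) + H(Y) - H(X,Y)
  = 0.5436 + 1.5052 - 2.0488
  = 0.0000 bits

Distribution 2 (S, T):
Marginal P(S) (row sums):
  P(S=0) = 0 + 1/8 + 1/8 = 1/4
  P(S=1) = 1/8 + 0 + 5/8 = 3/4
Marginal P(T) (column sums):
  P(T=0) = 0 + 1/8 = 1/8
  P(T=1) = 1/8 + 0 = 1/8
  P(T=2) = 1/8 + 5/8 = 3/4

H(S) = -[(1/4)·log₂(1/4) + (3/4)·log₂(3/4)]
  = 0.5000 + 0.3113
  = 0.8113 bits
H(T) = -[(1/8)·log₂(1/8) + (1/8)·log₂(1/8) + (3/4)·log₂(3/4)]
  = 0.3750 + 0.3750 + 0.3113
  = 1.0613 bits
H(S,T) = -[(1/8)·log₂(1/8) + (1/8)·log₂(1/8) + (1/8)·log₂(1/8) + (5/8)·log₂(5/8)]
  = 0.3750 + 0.3750 + 0.3750 + 0.4238
  = 1.5488 bits

I(S;T) = H(S) + H(T) - H(S,T)
  = 0.8113 + 1.0613 - 1.5488
  = 0.3238 bits

I(S;T) = 0.3238 bits > I(X;Y) = 0.0000 bits, so (S, T) has the higher mutual information (stronger dependence).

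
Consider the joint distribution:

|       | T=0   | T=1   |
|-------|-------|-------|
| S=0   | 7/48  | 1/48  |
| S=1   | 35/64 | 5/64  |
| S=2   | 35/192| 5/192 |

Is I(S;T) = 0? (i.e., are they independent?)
Marginal P(S) (row sums):
  P(S=0) = 7/48 + 1/48 = 1/6
  P(S=1) = 35/64 + 5/64 = 5/8
  P(S=2) = 35/192 + 5/192 = 5/24
Marginal P(T) (column sums):
  P(T=0) = 7/48 + 35/64 + 35/192 = 7/8
  P(T=1) = 1/48 + 5/64 + 5/192 = 1/8

S and T are independent iff P(S=i,T=j) = P(S=i)·P(T=j) for every cell.
  P(S=0)·P(T=0) = 1/6 × 7/8 = 7/48 = P(S=0,T=0) ✓
  P(S=0)·P(T=1) = 1/6 × 1/8 = 1/48 = P(S=0,T=1) ✓
  P(S=1)·P(T=0) = 5/8 × 7/8 = 35/64 = P(S=1,T=0) ✓
  P(S=1)·P(T=1) = 5/8 × 1/8 = 5/64 = P(S=1,T=1) ✓
  P(S=2)·P(T=0) = 5/24 × 7/8 = 35/192 = P(S=2,T=0) ✓
  P(S=2)·P(T=1) = 5/24 × 1/8 = 5/192 = P(S=2,T=1) ✓

Yes, S and T are independent: every cell factors, so I(S;T) = 0 bits.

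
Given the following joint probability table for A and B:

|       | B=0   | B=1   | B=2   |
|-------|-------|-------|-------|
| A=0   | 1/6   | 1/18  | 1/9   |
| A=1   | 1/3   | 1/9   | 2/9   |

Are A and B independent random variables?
Marginal P(A) (row sums):
  P(A=0) = 1/6 + 1/18 + 1/9 = 1/3
  P(A=1) = 1/3 + 1/9 + 2/9 = 2/3
Marginal P(B) (column sums):
  P(B=0) = 1/6 + 1/3 = 1/2
  P(B=1) = 1/18 + 1/9 = 1/6
  P(B=2) = 1/9 + 2/9 = 1/3

A and B are independent iff P(A=i,B=j) = P(A=i)·P(B=j) for every cell.
  P(A=0)·P(B=0) = 1/3 × 1/2 = 1/6 = P(A=0,B=0) ✓
  P(A=0)·P(B=1) = 1/3 × 1/6 = 1/18 = P(A=0,B=1) ✓
  P(A=0)·P(B=2) = 1/3 × 1/3 = 1/9 = P(A=0,B=2) ✓
  P(A=1)·P(B=0) = 2/3 × 1/2 = 1/3 = P(A=1,B=0) ✓
  P(A=1)·P(B=1) = 2/3 × 1/6 = 1/9 = P(A=1,B=1) ✓
  P(A=1)·P(B=2) = 2/3 × 1/3 = 2/9 = P(A=1,B=2) ✓

Yes, A and B are independent: every cell factors, so I(A;B) = 0 bits.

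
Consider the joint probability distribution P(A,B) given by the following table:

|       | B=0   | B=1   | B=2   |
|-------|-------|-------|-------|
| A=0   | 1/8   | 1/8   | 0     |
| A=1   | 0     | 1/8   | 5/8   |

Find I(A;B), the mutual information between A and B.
Marginal P(A) (row sums):
  P(A=0) = 1/8 + 1/8 + 0 = 1/4
  P(A=1) = 0 + 1/8 + 5/8 = 3/4
Marginal P(B) (column sums):
  P(B=0) = 1/8 + 0 = 1/8
  P(B=1) = 1/8 + 1/8 = 1/4
  P(B=2) = 0 + 5/8 = 5/8

H(A) = -[(1/4)·log₂(1/4) + (3/4)·log₂(3/4)]
  = 0.5000 + 0.3113
  = 0.8113 bits
H(B) = -[(1/8)·log₂(1/8) + (1/4)·log₂(1/4) + (5/8)·log₂(5/8)]
  = 0.3750 + 0.5000 + 0.4238
  = 1.2988 bits
H(A,B) = -[(1/8)·log₂(1/8) + (1/8)·log₂(1/8) + (1/8)·log₂(1/8) + (5/8)·log₂(5/8)]
  = 0.3750 + 0.3750 + 0.3750 + 0.4238
  = 1.5488 bits

I(A;B) = H(A) + H(B) - H(A,B)
  = 0.8113 + 1.2988 - 1.5488
  = 0.5613 bits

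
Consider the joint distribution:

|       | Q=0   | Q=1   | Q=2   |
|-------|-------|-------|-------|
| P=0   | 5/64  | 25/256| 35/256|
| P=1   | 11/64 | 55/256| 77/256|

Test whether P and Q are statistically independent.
Marginal P(P) (row sums):
  P(P=0) = 5/64 + 25/256 + 35/256 = 5/16
  P(P=1) = 11/64 + 55/256 + 77/256 = 11/16
Marginal P(Q) (column sums):
  P(Q=0) = 5/64 + 11/64 = 1/4
  P(Q=1) = 25/256 + 55/256 = 5/16
  P(Q=2) = 35/256 + 77/256 = 7/16

P and Q are independent iff P(P=i,Q=j) = P(P=i)·P(Q=j) for every cell.
  P(P=0)·P(Q=0) = 5/16 × 1/4 = 5/64 = P(P=0,Q=0) ✓
  P(P=0)·P(Q=1) = 5/16 × 5/16 = 25/256 = P(P=0,Q=1) ✓
  P(P=0)·P(Q=2) = 5/16 × 7/16 = 35/256 = P(P=0,Q=2) ✓
  P(P=1)·P(Q=0) = 11/16 × 1/4 = 11/64 = P(P=1,Q=0) ✓
  P(P=1)·P(Q=1) = 11/16 × 5/16 = 55/256 = P(P=1,Q=1) ✓
  P(P=1)·P(Q=2) = 11/16 × 7/16 = 77/256 = P(P=1,Q=2) ✓

Yes, P and Q are independent: every cell factors, so I(P;Q) = 0 bits.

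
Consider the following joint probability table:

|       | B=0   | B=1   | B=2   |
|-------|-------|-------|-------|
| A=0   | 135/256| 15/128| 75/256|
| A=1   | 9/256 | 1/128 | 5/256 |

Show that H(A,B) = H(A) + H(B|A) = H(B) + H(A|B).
Marginal P(A) (row sums):
  P(A=0) = 135/256 + 15/128 + 75/256 = 15/16
  P(A=1) = 9/256 + 1/128 + 5/256 = 1/16
Marginal P(B) (column sums):
  P(B=0) = 135/256 + 9/256 = 9/16
  P(B=1) = 15/128 + 1/128 = 1/8
  P(B=2) = 75/256 + 5/256 = 5/16

Decomposition 1: H(A) + H(B|A)
H(A) = -[(15/16)·log₂(15/16) + (1/16)·log₂(1/16)]
  = 0.0873 + 0.2500
  = 0.3373 bits
H(B|A) = -Σ P(A,B)·log₂ P(B|A), where P(B|A) = P(A,B) / P(A)
  (A=0,B=0): P(B|A) = (135/256)/(15/16) = 9/16;  -(135/256)·log₂(9/16) = 0.4377
  (A=0,B=1): P(B|A) = (15/128)/(15/16) = 1/8;  -(15/128)·log₂(1/8) = 0.3516
  (A=0,B=2): P(B|A) = (75/256)/(15/16) = 5/16;  -(75/256)·log₂(5/16) = 0.4916
  (A=1,B=0): P(B|A) = (9/256)/(1/16) = 9/16;  -(9/256)·log₂(9/16) = 0.0292
  (A=1,B=1): P(B|A) = (1/128)/(1/16) = 1/8;  -(1/128)·log₂(1/8) = 0.0234
  (A=1,B=2): P(B|A) = (5/256)/(1/16) = 5/16;  -(5/256)·log₂(5/16) = 0.0328
H(B|A) = 0.4377 + 0.3516 + 0.4916 + 0.0292 + 0.0234 + 0.0328
  = 1.3663 bits
H(A) + H(B|A) = 0.3373 + 1.3663 = 1.7036 bits

Decomposition 2: H(B) + H(A|B)
H(B) = -[(9/16)·log₂(9/16) + (1/8)·log₂(1/8) + (5/16)·log₂(5/16)]
  = 0.4669 + 0.3750 + 0.5244
  = 1.3663 bits
H(A|B) = -Σ P(A,B)·log₂ P(A|B), where P(A|B) = P(A,B) / P(B)
  (A=0,B=0): P(A|B) = (135/256)/(9/16) = 15/16;  -(135/256)·log₂(15/16) = 0.0491
  (A=0,B=1): P(A|B) = (15/128)/(1/8) = 15/16;  -(15/128)·log₂(15/16) = 0.0109
  (A=0,B=2): P(A|B) = (75/256)/(5/16) = 15/16;  -(75/256)·log₂(15/16) = 0.0273
  (A=1,B=0): P(A|B) = (9/256)/(9/16) = 1/16;  -(9/256)·log₂(1/16) = 0.1406
  (A=1,B=1): P(A|B) = (1/128)/(1/8) = 1/16;  -(1/128)·log₂(1/16) = 0.0313
  (A=1,B=2): P(A|B) = (5/256)/(5/16) = 1/16;  -(5/256)·log₂(1/16) = 0.0781
H(A|B) = 0.0491 + 0.0109 + 0.0273 + 0.1406 + 0.0313 + 0.0781
  = 0.3373 bits
H(B) + H(A|B) = 1.3663 + 0.3373 = 1.7036 bits

Direct computation of the joint entropy:
H(A,B) = -[(135/256)·log₂(135/256) + (15/128)·log₂(15/128) + (75/256)·log₂(75/256) + (9/256)·log₂(9/256) + (1/128)·log₂(1/128) + (5/256)·log₂(5/256)]
  = 0.4868 + 0.3625 + 0.5189 + 0.1698 + 0.0547 + 0.1109
  = 1.7036 bits

All three agree: H(A,B) = 1.7036 bits ✓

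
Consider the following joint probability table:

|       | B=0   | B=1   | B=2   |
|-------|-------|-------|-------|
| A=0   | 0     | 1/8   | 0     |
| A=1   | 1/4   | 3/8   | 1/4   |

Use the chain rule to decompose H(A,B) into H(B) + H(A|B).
By the chain rule: H(A,B) = H(B) + H(A|B)

Marginal P(B) (column sums):
  P(B=0) = 0 + 1/4 = 1/4
  P(B=1) = 1/8 + 3/8 = 1/2
  P(B=2) = 0 + 1/4 = 1/4
H(B) = -[(1/4)·log₂(1/4) + (1/2)·log₂(1/2) + (1/4)·log₂(1/4)]
  = 0.5000 + 0.5000 + 0.5000
  = 1.5000 bits
H(A|B) = -Σ P(A,B)·log₂ P(A|B), where P(A|B) = P(A,B) / P(B)
  (cells with P(A,B) = 0 contribute 0)
  (A=0,B=1): P(A|B) = (1/8)/(1/2) = 1/4;  -(1/8)·log₂(1/4) = 0.2500
  (A=1,B=0): P(A|B) = (1/4)/(1/4) = 1;  -(1/4)·log₂(1) = 0.0000
  (A=1,B=1): P(A|B) = (3/8)/(1/2) = 3/4;  -(3/8)·log₂(3/4) = 0.1556
  (A=1,B=2): P(A|B) = (1/4)/(1/4) = 1;  -(1/4)·log₂(1) = 0.0000
H(A|B) = 0.2500 + 0.0000 + 0.1556 + 0.0000
  = 0.4056 bits

H(A,B) = H(B) + H(A|B) = 1.5000 + 0.4056 = 1.9056 bits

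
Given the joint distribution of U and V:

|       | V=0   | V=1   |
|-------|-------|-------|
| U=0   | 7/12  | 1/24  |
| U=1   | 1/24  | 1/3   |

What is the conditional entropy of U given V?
Marginal P(V) (column sums):
  P(V=0) = 7/12 + 1/24 = 5/8
  P(V=1) = 1/24 + 1/3 = 3/8

H(U|V) = -Σ P(U,V)·log₂ P(U|V), where P(U|V) = P(U,V) / P(V)
  (U=0,V=0): P(U|V) = (7/12)/(5/8) = 14/15;  -(7/12)·log₂(14/15) = 0.0581
  (U=0,V=1): P(U|V) = (1/24)/(3/8) = 1/9;  -(1/24)·log₂(1/9) = 0.1321
  (U=1,V=0): P(U|V) = (1/24)/(5/8) = 1/15;  -(1/24)·log₂(1/15) = 0.1628
  (U=1,V=1): P(U|V) = (1/3)/(3/8) = 8/9;  -(1/3)·log₂(8/9) = 0.0566
H(U|V) = 0.0581 + 0.1321 + 0.1628 + 0.0566
  = 0.4096 bits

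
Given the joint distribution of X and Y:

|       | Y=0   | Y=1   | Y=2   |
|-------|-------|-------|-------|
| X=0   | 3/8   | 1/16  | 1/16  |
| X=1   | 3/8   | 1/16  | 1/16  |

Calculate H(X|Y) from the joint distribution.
Marginal P(Y) (column sums):
  P(Y=0) = 3/8 + 3/8 = 3/4
  P(Y=1) = 1/16 + 1/16 = 1/8
  P(Y=2) = 1/16 + 1/16 = 1/8

H(X|Y) = -Σ P(X,Y)·log₂ P(X|Y), where P(X|Y) = P(X,Y) / P(Y)
  (X=0,Y=0): P(X|Y) = (3/8)/(3/4) = 1/2;  -(3/8)·log₂(1/2) = 0.3750
  (X=0,Y=1): P(X|Y) = (1/16)/(1/8) = 1/2;  -(1/16)·log₂(1/2) = 0.0625
  (X=0,Y=2): P(X|Y) = (1/16)/(1/8) = 1/2;  -(1/16)·log₂(1/2) = 0.0625
  (X=1,Y=0): P(X|Y) = (3/8)/(3/4) = 1/2;  -(3/8)·log₂(1/2) = 0.3750
  (X=1,Y=1): P(X|Y) = (1/16)/(1/8) = 1/2;  -(1/16)·log₂(1/2) = 0.0625
  (X=1,Y=2): P(X|Y) = (1/16)/(1/8) = 1/2;  -(1/16)·log₂(1/2) = 0.0625
H(X|Y) = 0.3750 + 0.0625 + 0.0625 + 0.3750 + 0.0625 + 0.0625
  = 1.0000 bits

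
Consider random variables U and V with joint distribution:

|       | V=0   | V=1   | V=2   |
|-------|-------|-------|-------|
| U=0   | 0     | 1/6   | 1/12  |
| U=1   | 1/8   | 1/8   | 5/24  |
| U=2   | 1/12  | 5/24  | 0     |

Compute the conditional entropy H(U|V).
Marginal P(V) (column sums):
  P(V=0) = 0 + 1/8 + 1/12 = 5/24
  P(V=1) = 1/6 + 1/8 + 5/24 = 1/2
  P(V=2) = 1/12 + 5/24 + 0 = 7/24

H(U|V) = -Σ P(U,V)·log₂ P(U|V), where P(U|V) = P(U,V) / P(V)
  (cells with P(U,V) = 0 contribute 0)
  (U=0,V=1): P(U|V) = (1/6)/(1/2) = 1/3;  -(1/6)·log₂(1/3) = 0.2642
  (U=0,V=2): P(U|V) = (1/12)/(7/24) = 2/7;  -(1/12)·log₂(2/7) = 0.1506
  (U=1,V=0): P(U|V) = (1/8)/(5/24) = 3/5;  -(1/8)·log₂(3/5) = 0.0921
  (U=1,V=1): P(U|V) = (1/8)/(1/2) = 1/4;  -(1/8)·log₂(1/4) = 0.2500
  (U=1,V=2): P(U|V) = (5/24)/(7/24) = 5/7;  -(5/24)·log₂(5/7) = 0.1011
  (U=2,V=0): P(U|V) = (1/12)/(5/24) = 2/5;  -(1/12)·log₂(2/5) = 0.1102
  (U=2,V=1): P(U|V) = (5/24)/(1/2) = 5/12;  -(5/24)·log₂(5/12) = 0.2631
H(U|V) = 0.2642 + 0.1506 + 0.0921 + 0.2500 + 0.1011 + 0.1102 + 0.2631
  = 1.2313 bits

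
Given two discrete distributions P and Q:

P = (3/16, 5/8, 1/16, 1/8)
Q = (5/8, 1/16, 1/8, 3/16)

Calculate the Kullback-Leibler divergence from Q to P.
D(P||Q) = Σ P(i) log₂(P(i)/Q(i))
  i=0: (3/16) × log₂((3/16)/(5/8)) = (3/16) × log₂(3/10) = -0.3257
  i=1: (5/8) × log₂((5/8)/(1/16)) = (5/8) × log₂(10) = 2.0762
  i=2: (1/16) × log₂((1/16)/(1/8)) = (1/16) × log₂(1/2) = -0.0625
  i=3: (1/8) × log₂((1/8)/(3/16)) = (1/8) × log₂(2/3) = -0.0731
D(P||Q) = -0.3257 + 2.0762 - 0.0625 - 0.0731
  = 1.6149 bits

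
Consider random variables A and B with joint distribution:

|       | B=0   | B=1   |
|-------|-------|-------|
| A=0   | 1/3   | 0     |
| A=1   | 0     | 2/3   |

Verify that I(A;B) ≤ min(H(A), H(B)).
Marginal P(A) (row sums):
  P(A=0) = 1/3 + 0 = 1/3
  P(A=1) = 0 + 2/3 = 2/3
Marginal P(B) (column sums):
  P(B=0) = 1/3 + 0 = 1/3
  P(B=1) = 0 + 2/3 = 2/3

H(A) = -[(1/3)·log₂(1/3) + (2/3)·log₂(2/3)]
  = 0.5283 + 0.3900
  = 0.9183 bits
H(B) = -[(1/3)·log₂(1/3) + (2/3)·log₂(2/3)]
  = 0.5283 + 0.3900
  = 0.9183 bits
H(A,B) = -[(1/3)·log₂(1/3) + (2/3)·log₂(2/3)]
  = 0.5283 + 0.3900
  = 0.9183 bits

I(A;B) = H(A) + H(B) - H(A,B)
  = 0.9183 + 0.9183 - 0.9183
  = 0.9183 bits

min(H(A), H(B)) = min(0.9183, 0.9183) = 0.9183 bits
Since 0.9183 ≤ 0.9183, the bound is satisfied ✓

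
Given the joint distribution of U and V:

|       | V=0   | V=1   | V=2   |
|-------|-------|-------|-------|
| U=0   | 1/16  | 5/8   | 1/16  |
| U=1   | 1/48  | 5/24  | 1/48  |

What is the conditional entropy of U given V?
Marginal P(V) (column sums):
  P(V=0) = 1/16 + 1/48 = 1/12
  P(V=1) = 5/8 + 5/24 = 5/6
  P(V=2) = 1/16 + 1/48 = 1/12

H(U|V) = -Σ P(U,V)·log₂ P(U|V), where P(U|V) = P(U,V) / P(V)
  (U=0,V=0): P(U|V) = (1/16)/(1/12) = 3/4;  -(1/16)·log₂(3/4) = 0.0259
  (U=0,V=1): P(U|V) = (5/8)/(5/6) = 3/4;  -(5/8)·log₂(3/4) = 0.2594
  (U=0,V=2): P(U|V) = (1/16)/(1/12) = 3/4;  -(1/16)·log₂(3/4) = 0.0259
  (U=1,V=0): P(U|V) = (1/48)/(1/12) = 1/4;  -(1/48)·log₂(1/4) = 0.0417
  (U=1,V=1): P(U|V) = (5/24)/(5/6) = 1/4;  -(5/24)·log₂(1/4) = 0.4167
  (U=1,V=2): P(U|V) = (1/48)/(1/12) = 1/4;  -(1/48)·log₂(1/4) = 0.0417
H(U|V) = 0.0259 + 0.2594 + 0.0259 + 0.0417 + 0.4167 + 0.0417
  = 0.8113 bits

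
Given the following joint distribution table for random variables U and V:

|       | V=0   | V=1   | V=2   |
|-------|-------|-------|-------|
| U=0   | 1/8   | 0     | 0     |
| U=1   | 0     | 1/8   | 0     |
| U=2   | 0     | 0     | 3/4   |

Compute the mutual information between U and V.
Marginal P(U) (row sums):
  P(U=0) = 1/8 + 0 + 0 = 1/8
  P(U=1) = 0 + 1/8 + 0 = 1/8
  P(U=2) = 0 + 0 + 3/4 = 3/4
Marginal P(V) (column sums):
  P(V=0) = 1/8 + 0 + 0 = 1/8
  P(V=1) = 0 + 1/8 + 0 = 1/8
  P(V=2) = 0 + 0 + 3/4 = 3/4

H(U) = -[(1/8)·log₂(1/8) + (1/8)·log₂(1/8) + (3/4)·log₂(3/4)]
  = 0.3750 + 0.3750 + 0.3113
  = 1.0613 bits
H(V) = -[(1/8)·log₂(1/8) + (1/8)·log₂(1/8) + (3/4)·log₂(3/4)]
  = 0.3750 + 0.3750 + 0.3113
  = 1.0613 bits
H(U,V) = -[(1/8)·log₂(1/8) + (1/8)·log₂(1/8) + (3/4)·log₂(3/4)]
  = 0.3750 + 0.3750 + 0.3113
  = 1.0613 bits

I(U;V) = H(U) + H(V) - H(U,V)
  = 1.0613 + 1.0613 - 1.0613
  = 1.0613 bits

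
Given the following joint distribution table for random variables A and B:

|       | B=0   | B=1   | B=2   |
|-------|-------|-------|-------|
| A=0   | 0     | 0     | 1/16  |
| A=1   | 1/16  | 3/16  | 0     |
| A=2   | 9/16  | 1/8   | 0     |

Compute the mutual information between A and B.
Marginal P(A) (row sums):
  P(A=0) = 0 + 0 + 1/16 = 1/16
  P(A=1) = 1/16 + 3/16 + 0 = 1/4
  P(A=2) = 9/16 + 1/8 + 0 = 11/16
Marginal P(B) (column sums):
  P(B=0) = 0 + 1/16 + 9/16 = 5/8
  P(B=1) = 0 + 3/16 + 1/8 = 5/16
  P(B=2) = 1/16 + 0 + 0 = 1/16

H(A) = -[(1/16)·log₂(1/16) + (1/4)·log₂(1/4) + (11/16)·log₂(11/16)]
  = 0.2500 + 0.5000 + 0.3716
  = 1.1216 bits
H(B) = -[(5/8)·log₂(5/8) + (5/16)·log₂(5/16) + (1/16)·log₂(1/16)]
  = 0.4238 + 0.5244 + 0.2500
  = 1.1982 bits
H(A,B) = -[(1/16)·log₂(1/16) + (1/16)·log₂(1/16) + (3/16)·log₂(3/16) + (9/16)·log₂(9/16) + (1/8)·log₂(1/8)]
  = 0.2500 + 0.2500 + 0.4528 + 0.4669 + 0.3750
  = 1.7947 bits

I(A;B) = H(A) + H(B) - H(A,B)
  = 1.1216 + 1.1982 - 1.7947
  = 0.5251 bits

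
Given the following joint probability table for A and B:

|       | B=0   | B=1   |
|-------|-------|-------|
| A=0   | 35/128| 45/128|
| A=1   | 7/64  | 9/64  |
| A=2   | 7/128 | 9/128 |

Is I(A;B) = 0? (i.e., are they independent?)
Marginal P(A) (row sums):
  P(A=0) = 35/128 + 45/128 = 5/8
  P(A=1) = 7/64 + 9/64 = 1/4
  P(A=2) = 7/128 + 9/128 = 1/8
Marginal P(B) (column sums):
  P(B=0) = 35/128 + 7/64 + 7/128 = 7/16
  P(B=1) = 45/128 + 9/64 + 9/128 = 9/16

A and B are independent iff P(A=i,B=j) = P(A=i)·P(B=j) for every cell.
  P(A=0)·P(B=0) = 5/8 × 7/16 = 35/128 = P(A=0,B=0) ✓
  P(A=0)·P(B=1) = 5/8 × 9/16 = 45/128 = P(A=0,B=1) ✓
  P(A=1)·P(B=0) = 1/4 × 7/16 = 7/64 = P(A=1,B=0) ✓
  P(A=1)·P(B=1) = 1/4 × 9/16 = 9/64 = P(A=1,B=1) ✓
  P(A=2)·P(B=0) = 1/8 × 7/16 = 7/128 = P(A=2,B=0) ✓
  P(A=2)·P(B=1) = 1/8 × 9/16 = 9/128 = P(A=2,B=1) ✓

Yes, A and B are independent: every cell factors, so I(A;B) = 0 bits.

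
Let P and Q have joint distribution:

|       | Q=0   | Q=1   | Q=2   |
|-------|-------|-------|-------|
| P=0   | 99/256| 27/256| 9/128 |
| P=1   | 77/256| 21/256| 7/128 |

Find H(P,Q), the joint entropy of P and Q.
H(P,Q) = -Σ P(P,Q) log₂ P(P,Q), summed over the non-zero cells:
H(P,Q) = -[(99/256)·log₂(99/256) + (27/256)·log₂(27/256) + (9/128)·log₂(9/128) + (77/256)·log₂(77/256) + (21/256)·log₂(21/256) + (7/128)·log₂(7/128)]
  = 0.5301 + 0.3423 + 0.2693 + 0.5213 + 0.2959 + 0.2293
  = 2.1882 bits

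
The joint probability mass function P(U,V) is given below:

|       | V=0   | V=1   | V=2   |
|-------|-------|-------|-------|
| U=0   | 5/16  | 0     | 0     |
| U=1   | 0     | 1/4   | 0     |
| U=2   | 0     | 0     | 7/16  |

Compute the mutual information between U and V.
Marginal P(U) (row sums):
  P(U=0) = 5/16 + 0 + 0 = 5/16
  P(U=1) = 0 + 1/4 + 0 = 1/4
  P(U=2) = 0 + 0 + 7/16 = 7/16
Marginal P(V) (column sums):
  P(V=0) = 5/16 + 0 + 0 = 5/16
  P(V=1) = 0 + 1/4 + 0 = 1/4
  P(V=2) = 0 + 0 + 7/16 = 7/16

H(U) = -[(5/16)·log₂(5/16) + (1/4)·log₂(1/4) + (7/16)·log₂(7/16)]
  = 0.5244 + 0.5000 + 0.5218
  = 1.5462 bits
H(V) = -[(5/16)·log₂(5/16) + (1/4)·log₂(1/4) + (7/16)·log₂(7/16)]
  = 0.5244 + 0.5000 + 0.5218
  = 1.5462 bits
H(U,V) = -[(5/16)·log₂(5/16) + (1/4)·log₂(1/4) + (7/16)·log₂(7/16)]
  = 0.5244 + 0.5000 + 0.5218
  = 1.5462 bits

I(U;V) = H(U) + H(V) - H(U,V)
  = 1.5462 + 1.5462 - 1.5462
  = 1.5462 bits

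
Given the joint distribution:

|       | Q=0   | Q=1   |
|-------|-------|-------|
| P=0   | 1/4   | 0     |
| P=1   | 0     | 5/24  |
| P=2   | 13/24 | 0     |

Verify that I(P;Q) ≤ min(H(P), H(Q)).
Marginal P(P) (row sums):
  P(P=0) = 1/4 + 0 = 1/4
  P(P=1) = 0 + 5/24 = 5/24
  P(P=2) = 13/24 + 0 = 13/24
Marginal P(Q) (column sums):
  P(Q=0) = 1/4 + 0 + 13/24 = 19/24
  P(Q=1) = 0 + 5/24 + 0 = 5/24

H(P) = -[(1/4)·log₂(1/4) + (5/24)·log₂(5/24) + (13/24)·log₂(13/24)]
  = 0.5000 + 0.4715 + 0.4791
  = 1.4506 bits
H(Q) = -[(19/24)·log₂(19/24) + (5/24)·log₂(5/24)]
  = 0.2668 + 0.4715
  = 0.7383 bits
H(P,Q) = -[(1/4)·log₂(1/4) + (5/24)·log₂(5/24) + (13/24)·log₂(13/24)]
  = 0.5000 + 0.4715 + 0.4791
  = 1.4506 bits

I(P;Q) = H(P) + H(Q) - H(P,Q)
  = 1.4506 + 0.7383 - 1.4506
  = 0.7383 bits

min(H(P), H(Q)) = min(1.4506, 0.7383) = 0.7383 bits
Since 0.7383 ≤ 0.7383, the bound is satisfied ✓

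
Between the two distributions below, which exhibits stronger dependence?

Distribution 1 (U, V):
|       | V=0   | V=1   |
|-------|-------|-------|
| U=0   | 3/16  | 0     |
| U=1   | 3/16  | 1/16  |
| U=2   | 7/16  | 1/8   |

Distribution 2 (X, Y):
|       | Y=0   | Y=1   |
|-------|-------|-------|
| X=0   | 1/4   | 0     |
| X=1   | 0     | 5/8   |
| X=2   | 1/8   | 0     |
Distribution 1 (U, V):
Marginal P(U) (row sums):
  P(U=0) = 3/16 + 0 = 3/16
  P(U=1) = 3/16 + 1/16 = 1/4
  P(U=2) = 7/16 + 1/8 = 9/16
Marginal P(V) (column sums):
  P(V=0) = 3/16 + 3/16 + 7/16 = 13/16
  P(V=1) = 0 + 1/16 + 1/8 = 3/16

H(U) = -[(3/16)·log₂(3/16) + (1/4)·log₂(1/4) + (9/16)·log₂(9/16)]
  = 0.4528 + 0.5000 + 0.4669
  = 1.4197 bits
H(V) = -[(13/16)·log₂(13/16) + (3/16)·log₂(3/16)]
  = 0.2434 + 0.4528
  = 0.6962 bits
H(U,V) = -[(3/16)·log₂(3/16) + (3/16)·log₂(3/16) + (1/16)·log₂(1/16) + (7/16)·log₂(7/16) + (1/8)·log₂(1/8)]
  = 0.4528 + 0.4528 + 0.2500 + 0.5218 + 0.3750
  = 2.0524 bits

I(U;V) = H(U) + H(V) - H(U,V)
  = 1.4197 + 0.6962 - 2.0524
  = 0.0635 bits

Distribution 2 (X, Y):
Marginal P(X) (row sums):
  P(X=0) = 1/4 + 0 = 1/4
  P(X=1) = 0 + 5/8 = 5/8
  P(X=2) = 1/8 + 0 = 1/8
Marginal P(Y) (column sums):
  P(Y=0) = 1/4 + 0 + 1/8 = 3/8
  P(Y=1) = 0 + 5/8 + 0 = 5/8

H(X) = -[(1/4)·log₂(1/4) + (5/8)·log₂(5/8) + (1/8)·log₂(1/8)]
  = 0.5000 + 0.4238 + 0.3750
  = 1.2988 bits
H(Y) = -[(3/8)·log₂(3/8) + (5/8)·log₂(5/8)]
  = 0.5306 + 0.4238
  = 0.9544 bits
H(X,Y) = -[(1/4)·log₂(1/4) + (5/8)·log₂(5/8) + (1/8)·log₂(1/8)]
  = 0.5000 + 0.4238 + 0.3750
  = 1.2988 bits

I(X;Y) = H(X) + H(Y) - H(X,Y)
  = 1.2988 + 0.9544 - 1.2988
  = 0.9544 bits

I(X;Y) = 0.9544 bits > I(U;V) = 0.0635 bits, so (X, Y) has the higher mutual information (stronger dependence).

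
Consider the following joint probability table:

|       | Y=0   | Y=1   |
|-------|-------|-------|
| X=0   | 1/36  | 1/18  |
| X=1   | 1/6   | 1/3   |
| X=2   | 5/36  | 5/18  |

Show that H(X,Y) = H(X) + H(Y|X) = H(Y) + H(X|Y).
Marginal P(X) (row sums):
  P(X=0) = 1/36 + 1/18 = 1/12
  P(X=1) = 1/6 + 1/3 = 1/2
  P(X=2) = 5/36 + 5/18 = 5/12
Marginal P(Y) (column sums):
  P(Y=0) = 1/36 + 1/6 + 5/36 = 1/3
  P(Y=1) = 1/18 + 1/3 + 5/18 = 2/3

Decomposition 1: H(X) + H(Y|X)
H(X) = -[(1/12)·log₂(1/12) + (1/2)·log₂(1/2) + (5/12)·log₂(5/12)]
  = 0.2987 + 0.5000 + 0.5263
  = 1.3250 bits
H(Y|X) = -Σ P(X,Y)·log₂ P(Y|X), where P(Y|X) = P(X,Y) / P(X)
  (X=0,Y=0): P(Y|X) = (1/36)/(1/12) = 1/3;  -(1/36)·log₂(1/3) = 0.0440
  (X=0,Y=1): P(Y|X) = (1/18)/(1/12) = 2/3;  -(1/18)·log₂(2/3) = 0.0325
  (X=1,Y=0): P(Y|X) = (1/6)/(1/2) = 1/3;  -(1/6)·log₂(1/3) = 0.2642
  (X=1,Y=1): P(Y|X) = (1/3)/(1/2) = 2/3;  -(1/3)·log₂(2/3) = 0.1950
  (X=2,Y=0): P(Y|X) = (5/36)/(5/12) = 1/3;  -(5/36)·log₂(1/3) = 0.2201
  (X=2,Y=1): P(Y|X) = (5/18)/(5/12) = 2/3;  -(5/18)·log₂(2/3) = 0.1625
H(Y|X) = 0.0440 + 0.0325 + 0.2642 + 0.1950 + 0.2201 + 0.1625
  = 0.9183 bits
H(X) + H(Y|X) = 1.3250 + 0.9183 = 2.2433 bits

Decomposition 2: H(Y) + H(X|Y)
H(Y) = -[(1/3)·log₂(1/3) + (2/3)·log₂(2/3)]
  = 0.5283 + 0.3900
  = 0.9183 bits
H(X|Y) = -Σ P(X,Y)·log₂ P(X|Y), where P(X|Y) = P(X,Y) / P(Y)
  (X=0,Y=0): P(X|Y) = (1/36)/(1/3) = 1/12;  -(1/36)·log₂(1/12) = 0.0996
  (X=0,Y=1): P(X|Y) = (1/18)/(2/3) = 1/12;  -(1/18)·log₂(1/12) = 0.1992
  (X=1,Y=0): P(X|Y) = (1/6)/(1/3) = 1/2;  -(1/6)·log₂(1/2) = 0.1667
  (X=1,Y=1): P(X|Y) = (1/3)/(2/3) = 1/2;  -(1/3)·log₂(1/2) = 0.3333
  (X=2,Y=0): P(X|Y) = (5/36)/(1/3) = 5/12;  -(5/36)·log₂(5/12) = 0.1754
  (X=2,Y=1): P(X|Y) = (5/18)/(2/3) = 5/12;  -(5/18)·log₂(5/12) = 0.3508
H(X|Y) = 0.0996 + 0.1992 + 0.1667 + 0.3333 + 0.1754 + 0.3508
  = 1.3250 bits
H(Y) + H(X|Y) = 0.9183 + 1.3250 = 2.2433 bits

Direct computation of the joint entropy:
H(X,Y) = -[(1/36)·log₂(1/36) + (1/18)·log₂(1/18) + (1/6)·log₂(1/6) + (1/3)·log₂(1/3) + (5/36)·log₂(5/36) + (5/18)·log₂(5/18)]
  = 0.1436 + 0.2317 + 0.4308 + 0.5283 + 0.3956 + 0.5133
  = 2.2433 bits

All three agree: H(X,Y) = 2.2433 bits ✓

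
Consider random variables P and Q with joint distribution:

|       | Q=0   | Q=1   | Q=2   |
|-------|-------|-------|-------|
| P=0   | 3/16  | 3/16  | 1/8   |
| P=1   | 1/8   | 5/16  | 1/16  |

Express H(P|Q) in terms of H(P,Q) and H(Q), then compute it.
H(P|Q) = H(P,Q) - H(Q)

Marginal P(Q) (column sums):
  P(Q=0) = 3/16 + 1/8 = 5/16
  P(Q=1) = 3/16 + 5/16 = 1/2
  P(Q=2) = 1/8 + 1/16 = 3/16

H(P,Q) = -[(3/16)·log₂(3/16) + (3/16)·log₂(3/16) + (1/8)·log₂(1/8) + (1/8)·log₂(1/8) + (5/16)·log₂(5/16) + (1/16)·log₂(1/16)]
  = 0.4528 + 0.4528 + 0.3750 + 0.3750 + 0.5244 + 0.2500
  = 2.4300 bits
H(Q) = -[(5/16)·log₂(5/16) + (1/2)·log₂(1/2) + (3/16)·log₂(3/16)]
  = 0.5244 + 0.5000 + 0.4528
  = 1.4772 bits

H(P|Q) = 2.4300 - 1.4772 = 0.9528 bits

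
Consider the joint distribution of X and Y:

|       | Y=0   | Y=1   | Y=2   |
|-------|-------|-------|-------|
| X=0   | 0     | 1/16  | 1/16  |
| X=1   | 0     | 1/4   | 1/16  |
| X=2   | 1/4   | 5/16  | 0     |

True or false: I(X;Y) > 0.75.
Marginal P(X) (row sums):
  P(X=0) = 0 + 1/16 + 1/16 = 1/8
  P(X=1) = 0 + 1/4 + 1/16 = 5/16
  P(X=2) = 1/4 + 5/16 + 0 = 9/16
Marginal P(Y) (column sums):
  P(Y=0) = 0 + 0 + 1/4 = 1/4
  P(Y=1) = 1/16 + 1/4 + 5/16 = 5/8
  P(Y=2) = 1/16 + 1/16 + 0 = 1/8

H(X) = -[(1/8)·log₂(1/8) + (5/16)·log₂(5/16) + (9/16)·log₂(9/16)]
  = 0.3750 + 0.5244 + 0.4669
  = 1.3663 bits
H(Y) = -[(1/4)·log₂(1/4) + (5/8)·log₂(5/8) + (1/8)·log₂(1/8)]
  = 0.5000 + 0.4238 + 0.3750
  = 1.2988 bits
H(X,Y) = -[(1/16)·log₂(1/16) + (1/16)·log₂(1/16) + (1/4)·log₂(1/4) + (1/16)·log₂(1/16) + (1/4)·log₂(1/4) + (5/16)·log₂(5/16)]
  = 0.2500 + 0.2500 + 0.5000 + 0.2500 + 0.5000 + 0.5244
  = 2.2744 bits

I(X;Y) = H(X) + H(Y) - H(X,Y)
  = 1.3663 + 1.2988 - 2.2744
  = 0.3907 bits

False. I(X;Y) = 0.3907 bits, which is ≤ 0.75 bits.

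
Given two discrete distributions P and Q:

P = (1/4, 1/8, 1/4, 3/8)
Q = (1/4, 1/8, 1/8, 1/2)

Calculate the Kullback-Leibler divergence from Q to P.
D(P||Q) = Σ P(i) log₂(P(i)/Q(i))
  i=0: (1/4) × log₂((1/4)/(1/4)) = (1/4) × log₂(1) = 0.0000
  i=1: (1/8) × log₂((1/8)/(1/8)) = (1/8) × log₂(1) = 0.0000
  i=2: (1/4) × log₂((1/4)/(1/8)) = (1/4) × log₂(2) = 0.2500
  i=3: (3/8) × log₂((3/8)/(1/2)) = (3/8) × log₂(3/4) = -0.1556
D(P||Q) = 0.0000 + 0.0000 + 0.2500 - 0.1556
  = 0.0944 bits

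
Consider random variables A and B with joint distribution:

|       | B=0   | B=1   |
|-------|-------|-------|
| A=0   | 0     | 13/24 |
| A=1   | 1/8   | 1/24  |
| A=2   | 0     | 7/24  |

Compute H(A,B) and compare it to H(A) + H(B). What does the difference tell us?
Marginal P(A) (row sums):
  P(A=0) = 0 + 13/24 = 13/24
  P(A=1) = 1/8 + 1/24 = 1/6
  P(A=2) = 0 + 7/24 = 7/24
Marginal P(B) (column sums):
  P(B=0) = 0 + 1/8 + 0 = 1/8
  P(B=1) = 13/24 + 1/24 + 7/24 = 7/8

H(A,B) = -[(13/24)·log₂(13/24) + (1/8)·log₂(1/8) + (1/24)·log₂(1/24) + (7/24)·log₂(7/24)]
  = 0.4791 + 0.3750 + 0.1910 + 0.5185
  = 1.5636 bits
H(A) = -[(13/24)·log₂(13/24) + (1/6)·log₂(1/6) + (7/24)·log₂(7/24)]
  = 0.4791 + 0.4308 + 0.5185
  = 1.4284 bits
H(B) = -[(1/8)·log₂(1/8) + (7/8)·log₂(7/8)]
  = 0.3750 + 0.1686
  = 0.5436 bits

H(A) + H(B) = 1.4284 + 0.5436 = 1.9720 bits
Difference: H(A) + H(B) - H(A,B) = 1.9720 - 1.5636 = 0.4084 bits = I(A;B)

The difference is the mutual information; it is positive here, so A and B are dependent (knowing one reduces uncertainty about the other by 0.4084 bits).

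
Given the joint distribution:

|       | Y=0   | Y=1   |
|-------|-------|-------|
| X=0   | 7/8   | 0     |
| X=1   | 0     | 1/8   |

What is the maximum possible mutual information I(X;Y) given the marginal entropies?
The upper bound on mutual information is I(X;Y) ≤ min(H(X), H(Y)).

Marginal P(X) (row sums):
  P(X=0) = 7/8 + 0 = 7/8
  P(X=1) = 0 + 1/8 = 1/8
Marginal P(Y) (column sums):
  P(Y=0) = 7/8 + 0 = 7/8
  P(Y=1) = 0 + 1/8 = 1/8

H(X) = -[(7/8)·log₂(7/8) + (1/8)·log₂(1/8)]
  = 0.1686 + 0.3750
  = 0.5436 bits
H(Y) = -[(7/8)·log₂(7/8) + (1/8)·log₂(1/8)]
  = 0.1686 + 0.3750
  = 0.5436 bits

Maximum possible I(X;Y) = min(0.5436, 0.5436) = 0.5436 bits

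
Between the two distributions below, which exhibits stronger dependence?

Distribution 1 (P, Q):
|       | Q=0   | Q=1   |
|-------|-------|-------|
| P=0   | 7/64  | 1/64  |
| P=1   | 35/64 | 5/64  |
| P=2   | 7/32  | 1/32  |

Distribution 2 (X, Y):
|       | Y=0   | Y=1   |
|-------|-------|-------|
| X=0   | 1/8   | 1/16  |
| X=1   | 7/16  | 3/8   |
Distribution 1 (P, Q):
Marginal P(P) (row sums):
  P(P=0) = 7/64 + 1/64 = 1/8
  P(P=1) = 35/64 + 5/64 = 5/8
  P(P=2) = 7/32 + 1/32 = 1/4
Marginal P(Q) (column sums):
  P(Q=0) = 7/64 + 35/64 + 7/32 = 7/8
  P(Q=1) = 1/64 + 5/64 + 1/32 = 1/8

H(P) = -[(1/8)·log₂(1/8) + (5/8)·log₂(5/8) + (1/4)·log₂(1/4)]
  = 0.3750 + 0.4238 + 0.5000
  = 1.2988 bits
H(Q) = -[(7/8)·log₂(7/8) + (1/8)·log₂(1/8)]
  = 0.1686 + 0.3750
  = 0.5436 bits
H(P,Q) = -[(7/64)·log₂(7/64) + (1/64)·log₂(1/64) + (35/64)·log₂(35/64) + (5/64)·log₂(5/64) + (7/32)·log₂(7/32) + (1/32)·log₂(1/32)]
  = 0.3492 + 0.0938 + 0.4762 + 0.2873 + 0.4796 + 0.1563
  = 1.8424 bits

I(P;Q) = H(P) + H(Q) - H(P,Q)
  = 1.2988 + 0.5436 - 1.8424
  = 0.0000 bits

Distribution 2 (X, Y):
Marginal P(X) (row sums):
  P(X=0) = 1/8 + 1/16 = 3/16
  P(X=1) = 7/16 + 3/8 = 13/16
Marginal P(Y) (column sums):
  P(Y=0) = 1/8 + 7/16 = 9/16
  P(Y=1) = 1/16 + 3/8 = 7/16

H(X) = -[(3/16)·log₂(3/16) + (13/16)·log₂(13/16)]
  = 0.4528 + 0.2434
  = 0.6962 bits
H(Y) = -[(9/16)·log₂(9/16) + (7/16)·log₂(7/16)]
  = 0.4669 + 0.5218
  = 0.9887 bits
H(X,Y) = -[(1/8)·log₂(1/8) + (1/16)·log₂(1/16) + (7/16)·log₂(7/16) + (3/8)·log₂(3/8)]
  = 0.3750 + 0.2500 + 0.5218 + 0.5306
  = 1.6774 bits

I(X;Y) = H(X) + H(Y) - H(X,Y)
  = 0.6962 + 0.9887 - 1.6774
  = 0.0075 bits

I(X;Y) = 0.0075 bits > I(P;Q) = 0.0000 bits, so (X, Y) has the higher mutual information (stronger dependence).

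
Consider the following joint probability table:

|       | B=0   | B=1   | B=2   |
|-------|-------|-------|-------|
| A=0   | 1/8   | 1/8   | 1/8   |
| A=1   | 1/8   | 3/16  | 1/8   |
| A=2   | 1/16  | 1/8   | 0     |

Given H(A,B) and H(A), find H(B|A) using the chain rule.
From the chain rule: H(A,B) = H(A) + H(B|A)
Therefore: H(B|A) = H(A,B) - H(A)

H(A,B) = -[(1/8)·log₂(1/8) + (1/8)·log₂(1/8) + (1/8)·log₂(1/8) + (1/8)·log₂(1/8) + (3/16)·log₂(3/16) + (1/8)·log₂(1/8) + (1/16)·log₂(1/16) + (1/8)·log₂(1/8)]
  = 0.3750 + 0.3750 + 0.3750 + 0.3750 + 0.4528 + 0.3750 + 0.2500 + 0.3750
  = 2.9528 bits
Marginal P(A) (row sums):
  P(A=0) = 1/8 + 1/8 + 1/8 = 3/8
  P(A=1) = 1/8 + 3/16 + 1/8 = 7/16
  P(A=2) = 1/16 + 1/8 + 0 = 3/16
H(A) = -[(3/8)·log₂(3/8) + (7/16)·log₂(7/16) + (3/16)·log₂(3/16)]
  = 0.5306 + 0.5218 + 0.4528
  = 1.5052 bits

H(B|A) = 2.9528 - 1.5052 = 1.4476 bits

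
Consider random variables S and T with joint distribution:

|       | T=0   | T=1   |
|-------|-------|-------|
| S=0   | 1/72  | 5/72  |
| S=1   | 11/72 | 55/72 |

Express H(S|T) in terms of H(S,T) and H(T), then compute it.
H(S|T) = H(S,T) - H(T)

Marginal P(T) (column sums):
  P(T=0) = 1/72 + 11/72 = 1/6
  P(T=1) = 5/72 + 55/72 = 5/6

H(S,T) = -[(1/72)·log₂(1/72) + (5/72)·log₂(5/72) + (11/72)·log₂(11/72) + (55/72)·log₂(55/72)]
  = 0.0857 + 0.2672 + 0.4141 + 0.2968
  = 1.0638 bits
H(T) = -[(1/6)·log₂(1/6) + (5/6)·log₂(5/6)]
  = 0.4308 + 0.2192
  = 0.6500 bits

H(S|T) = 1.0638 - 0.6500 = 0.4138 bits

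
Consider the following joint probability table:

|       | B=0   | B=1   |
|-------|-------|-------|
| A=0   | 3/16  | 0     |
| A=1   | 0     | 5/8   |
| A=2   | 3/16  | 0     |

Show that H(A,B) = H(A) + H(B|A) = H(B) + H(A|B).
Marginal P(A) (row sums):
  P(A=0) = 3/16 + 0 = 3/16
  P(A=1) = 0 + 5/8 = 5/8
  P(A=2) = 3/16 + 0 = 3/16
Marginal P(B) (column sums):
  P(B=0) = 3/16 + 0 + 3/16 = 3/8
  P(B=1) = 0 + 5/8 + 0 = 5/8

Decomposition 1: H(A) + H(B|A)
H(A) = -[(3/16)·log₂(3/16) + (5/8)·log₂(5/8) + (3/16)·log₂(3/16)]
  = 0.4528 + 0.4238 + 0.4528
  = 1.3294 bits
H(B|A) = -Σ P(A,B)·log₂ P(B|A), where P(B|A) = P(A,B) / P(A)
  (cells with P(A,B) = 0 contribute 0)
  (A=0,B=0): P(B|A) = (3/16)/(3/16) = 1;  -(3/16)·log₂(1) = 0.0000
  (A=1,B=1): P(B|A) = (5/8)/(5/8) = 1;  -(5/8)·log₂(1) = 0.0000
  (A=2,B=0): P(B|A) = (3/16)/(3/16) = 1;  -(3/16)·log₂(1) = 0.0000
H(B|A) = 0.0000 + 0.0000 + 0.0000
  = 0.0000 bits
H(A) + H(B|A) = 1.3294 + 0.0000 = 1.3294 bits

Decomposition 2: H(B) + H(A|B)
H(B) = -[(3/8)·log₂(3/8) + (5/8)·log₂(5/8)]
  = 0.5306 + 0.4238
  = 0.9544 bits
H(A|B) = -Σ P(A,B)·log₂ P(A|B), where P(A|B) = P(A,B) / P(B)
  (cells with P(A,B) = 0 contribute 0)
  (A=0,B=0): P(A|B) = (3/16)/(3/8) = 1/2;  -(3/16)·log₂(1/2) = 0.1875
  (A=1,B=1): P(A|B) = (5/8)/(5/8) = 1;  -(5/8)·log₂(1) = 0.0000
  (A=2,B=0): P(A|B) = (3/16)/(3/8) = 1/2;  -(3/16)·log₂(1/2) = 0.1875
H(A|B) = 0.1875 + 0.0000 + 0.1875
  = 0.3750 bits
H(B) + H(A|B) = 0.9544 + 0.3750 = 1.3294 bits

Direct computation of the joint entropy:
H(A,B) = -[(3/16)·log₂(3/16) + (5/8)·log₂(5/8) + (3/16)·log₂(3/16)]
  = 0.4528 + 0.4238 + 0.4528
  = 1.3294 bits

All three agree: H(A,B) = 1.3294 bits ✓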